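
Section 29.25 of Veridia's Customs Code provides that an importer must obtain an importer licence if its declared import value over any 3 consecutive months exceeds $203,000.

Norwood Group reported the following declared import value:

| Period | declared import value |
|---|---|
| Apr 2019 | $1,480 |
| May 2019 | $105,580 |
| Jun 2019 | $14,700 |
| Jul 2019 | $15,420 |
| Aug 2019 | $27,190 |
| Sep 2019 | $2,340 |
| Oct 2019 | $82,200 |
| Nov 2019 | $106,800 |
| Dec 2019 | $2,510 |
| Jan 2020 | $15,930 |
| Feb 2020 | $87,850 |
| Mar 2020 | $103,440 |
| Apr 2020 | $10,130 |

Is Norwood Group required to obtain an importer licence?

Apr 2019–Jun 2019: $1,480 + $105,580 + $14,700 = $121,760 (under)
May 2019–Jul 2019: $105,580 + $14,700 + $15,420 = $135,700 (under)
Jun 2019–Aug 2019: $14,700 + $15,420 + $27,190 = $57,310 (under)
Jul 2019–Sep 2019: $15,420 + $27,190 + $2,340 = $44,950 (under)
Aug 2019–Oct 2019: $27,190 + $2,340 + $82,200 = $111,730 (under)
Sep 2019–Nov 2019: $2,340 + $82,200 + $106,800 = $191,340 (under)
Oct 2019–Dec 2019: $82,200 + $106,800 + $2,510 = $191,510 (under)
Nov 2019–Jan 2020: $106,800 + $2,510 + $15,930 = $125,240 (under)
Dec 2019–Feb 2020: $2,510 + $15,930 + $87,850 = $106,290 (under)
Jan 2020–Mar 2020: $15,930 + $87,850 + $103,440 = $207,220 (over)
Feb 2020–Apr 2020: $87,850 + $103,440 + $10,130 = $201,420 (under)
At least one window exceeds $203,000.

Yes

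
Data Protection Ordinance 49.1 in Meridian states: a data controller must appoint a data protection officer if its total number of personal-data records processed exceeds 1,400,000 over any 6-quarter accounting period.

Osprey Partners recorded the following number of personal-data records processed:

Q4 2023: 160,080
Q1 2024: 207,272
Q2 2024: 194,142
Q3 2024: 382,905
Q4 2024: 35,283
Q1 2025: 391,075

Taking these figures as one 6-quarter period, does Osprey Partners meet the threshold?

No

Total number of personal-data records processed: 160,080 + 207,272 + 194,142 + 382,905 + 35,283 + 391,075 = 1,370,757.
1,370,757 ≤ 1,400,000, so the threshold is not exceeded.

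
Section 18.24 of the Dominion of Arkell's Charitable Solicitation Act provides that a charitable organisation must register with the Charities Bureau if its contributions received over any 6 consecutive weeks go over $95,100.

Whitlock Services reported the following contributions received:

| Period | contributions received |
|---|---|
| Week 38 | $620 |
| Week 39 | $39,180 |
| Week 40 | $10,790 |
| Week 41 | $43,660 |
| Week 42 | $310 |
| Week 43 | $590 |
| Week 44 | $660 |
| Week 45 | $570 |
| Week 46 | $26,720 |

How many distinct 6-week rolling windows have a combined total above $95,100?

Week 38–Week 43: $620 + $39,180 + $10,790 + $43,660 + $310 + $590 = $95,150 (over)
Week 39–Week 44: $39,180 + $10,790 + $43,660 + $310 + $590 + $660 = $95,190 (over)
Week 40–Week 45: $10,790 + $43,660 + $310 + $590 + $660 + $570 = $56,580 (under)
Week 41–Week 46: $43,660 + $310 + $590 + $660 + $570 + $26,720 = $72,510 (under)
2 windows exceed the threshold.

2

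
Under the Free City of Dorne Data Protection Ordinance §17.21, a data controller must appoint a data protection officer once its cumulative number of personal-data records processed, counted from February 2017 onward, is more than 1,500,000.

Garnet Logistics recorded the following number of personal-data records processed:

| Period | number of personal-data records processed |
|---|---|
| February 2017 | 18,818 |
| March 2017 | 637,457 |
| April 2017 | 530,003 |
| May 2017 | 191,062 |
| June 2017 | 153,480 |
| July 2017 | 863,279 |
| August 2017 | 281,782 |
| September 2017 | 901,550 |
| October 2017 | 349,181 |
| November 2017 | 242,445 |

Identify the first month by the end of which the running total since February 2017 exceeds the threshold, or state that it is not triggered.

Through February 2017: 18,818
Through March 2017: 656,275
Through April 2017: 1,186,278
Through May 2017: 1,377,340
Through June 2017: 1,530,820 ← exceeds threshold

June 2017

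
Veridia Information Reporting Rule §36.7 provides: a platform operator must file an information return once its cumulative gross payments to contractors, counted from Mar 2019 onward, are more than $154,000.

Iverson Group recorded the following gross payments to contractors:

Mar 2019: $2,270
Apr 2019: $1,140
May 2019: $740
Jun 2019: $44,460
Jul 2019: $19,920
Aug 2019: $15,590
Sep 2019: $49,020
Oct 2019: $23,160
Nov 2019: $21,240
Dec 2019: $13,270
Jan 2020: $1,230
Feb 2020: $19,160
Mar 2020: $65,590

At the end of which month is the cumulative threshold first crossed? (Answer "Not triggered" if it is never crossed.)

Oct 2019

Through Mar 2019: $2,270
Through Apr 2019: $3,410
Through May 2019: $4,150
Through Jun 2019: $48,610
Through Jul 2019: $68,530
Through Aug 2019: $84,120
Through Sep 2019: $133,140
Through Oct 2019: $156,300 ← exceeds threshold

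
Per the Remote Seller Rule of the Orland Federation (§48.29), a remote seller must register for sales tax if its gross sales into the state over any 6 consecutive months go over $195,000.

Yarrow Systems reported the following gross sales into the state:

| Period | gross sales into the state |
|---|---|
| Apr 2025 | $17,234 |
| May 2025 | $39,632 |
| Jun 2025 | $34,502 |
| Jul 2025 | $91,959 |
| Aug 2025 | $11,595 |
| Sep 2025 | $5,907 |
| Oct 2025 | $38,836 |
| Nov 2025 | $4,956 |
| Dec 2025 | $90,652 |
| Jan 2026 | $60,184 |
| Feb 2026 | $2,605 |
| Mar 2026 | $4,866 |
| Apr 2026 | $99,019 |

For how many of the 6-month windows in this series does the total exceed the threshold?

Apr 2025–Sep 2025: $17,234 + $39,632 + $34,502 + $91,959 + $11,595 + $5,907 = $200,829 (over)
May 2025–Oct 2025: $39,632 + $34,502 + $91,959 + $11,595 + $5,907 + $38,836 = $222,431 (over)
Jun 2025–Nov 2025: $34,502 + $91,959 + $11,595 + $5,907 + $38,836 + $4,956 = $187,755 (under)
Jul 2025–Dec 2025: $91,959 + $11,595 + $5,907 + $38,836 + $4,956 + $90,652 = $243,905 (over)
Aug 2025–Jan 2026: $11,595 + $5,907 + $38,836 + $4,956 + $90,652 + $60,184 = $212,130 (over)
Sep 2025–Feb 2026: $5,907 + $38,836 + $4,956 + $90,652 + $60,184 + $2,605 = $203,140 (over)
Oct 2025–Mar 2026: $38,836 + $4,956 + $90,652 + $60,184 + $2,605 + $4,866 = $202,099 (over)
Nov 2025–Apr 2026: $4,956 + $90,652 + $60,184 + $2,605 + $4,866 + $99,019 = $262,282 (over)
7 windows exceed the threshold.

7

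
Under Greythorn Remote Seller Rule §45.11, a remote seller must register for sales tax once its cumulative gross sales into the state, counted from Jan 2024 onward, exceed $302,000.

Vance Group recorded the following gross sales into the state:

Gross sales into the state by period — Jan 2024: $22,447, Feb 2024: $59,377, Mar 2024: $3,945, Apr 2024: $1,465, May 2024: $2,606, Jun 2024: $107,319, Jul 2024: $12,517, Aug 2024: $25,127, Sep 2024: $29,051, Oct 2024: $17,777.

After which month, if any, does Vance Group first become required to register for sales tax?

Through Jan 2024: $22,447
Through Feb 2024: $81,824
Through Mar 2024: $85,769
Through Apr 2024: $87,234
Through May 2024: $89,840
Through Jun 2024: $197,159
Through Jul 2024: $209,676
Through Aug 2024: $234,803
Through Sep 2024: $263,854
Through Oct 2024: $281,631
Final cumulative total $281,631 ≤ $302,000; the threshold is never exceeded.

Not triggered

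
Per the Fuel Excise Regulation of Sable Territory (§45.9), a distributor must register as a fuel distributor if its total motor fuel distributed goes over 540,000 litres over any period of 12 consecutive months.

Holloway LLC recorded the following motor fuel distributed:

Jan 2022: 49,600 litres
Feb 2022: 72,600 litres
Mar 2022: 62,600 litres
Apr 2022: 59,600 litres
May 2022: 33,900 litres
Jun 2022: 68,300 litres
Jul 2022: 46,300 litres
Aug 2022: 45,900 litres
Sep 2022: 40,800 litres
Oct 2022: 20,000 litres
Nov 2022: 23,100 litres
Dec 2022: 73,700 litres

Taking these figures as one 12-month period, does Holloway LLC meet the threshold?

Yes

Total motor fuel distributed: 49,600 litres + 72,600 litres + 62,600 litres + 59,600 litres + 33,900 litres + 68,300 litres + 46,300 litres + 45,900 litres + 40,800 litres + 20,000 litres + 23,100 litres + 73,700 litres = 596,400 litres.
596,400 litres > 540,000 litres, so the threshold is exceeded.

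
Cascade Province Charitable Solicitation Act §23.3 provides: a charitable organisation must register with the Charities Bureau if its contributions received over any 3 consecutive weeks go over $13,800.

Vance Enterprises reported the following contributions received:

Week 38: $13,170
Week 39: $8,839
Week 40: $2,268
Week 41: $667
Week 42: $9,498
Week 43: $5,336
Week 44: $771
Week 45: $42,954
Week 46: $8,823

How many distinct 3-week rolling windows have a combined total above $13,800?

Week 38–Week 40: $13,170 + $8,839 + $2,268 = $24,277 (over)
Week 39–Week 41: $8,839 + $2,268 + $667 = $11,774 (under)
Week 40–Week 42: $2,268 + $667 + $9,498 = $12,433 (under)
Week 41–Week 43: $667 + $9,498 + $5,336 = $15,501 (over)
Week 42–Week 44: $9,498 + $5,336 + $771 = $15,605 (over)
Week 43–Week 45: $5,336 + $771 + $42,954 = $49,061 (over)
Week 44–Week 46: $771 + $42,954 + $8,823 = $52,548 (over)
5 windows exceed the threshold.

5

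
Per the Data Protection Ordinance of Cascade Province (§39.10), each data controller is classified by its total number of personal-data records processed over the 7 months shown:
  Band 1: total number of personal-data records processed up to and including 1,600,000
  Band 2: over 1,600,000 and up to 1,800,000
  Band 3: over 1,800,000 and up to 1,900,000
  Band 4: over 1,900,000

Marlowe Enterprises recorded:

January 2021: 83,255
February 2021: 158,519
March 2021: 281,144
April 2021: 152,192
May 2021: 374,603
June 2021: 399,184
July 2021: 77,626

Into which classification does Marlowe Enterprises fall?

Band 1

Total number of personal-data records processed: 83,255 + 158,519 + 281,144 + 152,192 + 374,603 + 399,184 + 77,626 = 1,526,523.
1,526,523 ≤ 1,600,000, so Band 1 applies.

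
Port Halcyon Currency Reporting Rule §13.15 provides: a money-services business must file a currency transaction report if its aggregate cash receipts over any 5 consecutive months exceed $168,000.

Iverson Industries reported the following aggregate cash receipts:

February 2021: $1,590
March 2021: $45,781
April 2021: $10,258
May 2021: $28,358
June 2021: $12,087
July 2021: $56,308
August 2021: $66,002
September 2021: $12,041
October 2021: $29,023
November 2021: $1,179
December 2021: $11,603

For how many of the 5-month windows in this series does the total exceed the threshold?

February 2021–June 2021: $1,590 + $45,781 + $10,258 + $28,358 + $12,087 = $98,074 (under)
March 2021–July 2021: $45,781 + $10,258 + $28,358 + $12,087 + $56,308 = $152,792 (under)
April 2021–August 2021: $10,258 + $28,358 + $12,087 + $56,308 + $66,002 = $173,013 (over)
May 2021–September 2021: $28,358 + $12,087 + $56,308 + $66,002 + $12,041 = $174,796 (over)
June 2021–October 2021: $12,087 + $56,308 + $66,002 + $12,041 + $29,023 = $175,461 (over)
July 2021–November 2021: $56,308 + $66,002 + $12,041 + $29,023 + $1,179 = $164,553 (under)
August 2021–December 2021: $66,002 + $12,041 + $29,023 + $1,179 + $11,603 = $119,848 (under)
3 windows exceed the threshold.

3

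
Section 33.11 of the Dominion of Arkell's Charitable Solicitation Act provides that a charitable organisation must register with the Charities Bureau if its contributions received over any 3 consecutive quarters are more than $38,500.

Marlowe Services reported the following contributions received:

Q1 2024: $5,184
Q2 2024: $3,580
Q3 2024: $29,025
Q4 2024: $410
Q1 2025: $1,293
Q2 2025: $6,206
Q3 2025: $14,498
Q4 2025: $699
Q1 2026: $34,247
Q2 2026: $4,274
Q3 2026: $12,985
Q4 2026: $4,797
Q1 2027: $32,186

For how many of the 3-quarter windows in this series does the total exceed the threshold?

4

Q1 2024–Q3 2024: $5,184 + $3,580 + $29,025 = $37,789 (under)
Q2 2024–Q4 2024: $3,580 + $29,025 + $410 = $33,015 (under)
Q3 2024–Q1 2025: $29,025 + $410 + $1,293 = $30,728 (under)
Q4 2024–Q2 2025: $410 + $1,293 + $6,206 = $7,909 (under)
Q1 2025–Q3 2025: $1,293 + $6,206 + $14,498 = $21,997 (under)
Q2 2025–Q4 2025: $6,206 + $14,498 + $699 = $21,403 (under)
Q3 2025–Q1 2026: $14,498 + $699 + $34,247 = $49,444 (over)
Q4 2025–Q2 2026: $699 + $34,247 + $4,274 = $39,220 (over)
Q1 2026–Q3 2026: $34,247 + $4,274 + $12,985 = $51,506 (over)
Q2 2026–Q4 2026: $4,274 + $12,985 + $4,797 = $22,056 (under)
Q3 2026–Q1 2027: $12,985 + $4,797 + $32,186 = $49,968 (over)
4 windows exceed the threshold.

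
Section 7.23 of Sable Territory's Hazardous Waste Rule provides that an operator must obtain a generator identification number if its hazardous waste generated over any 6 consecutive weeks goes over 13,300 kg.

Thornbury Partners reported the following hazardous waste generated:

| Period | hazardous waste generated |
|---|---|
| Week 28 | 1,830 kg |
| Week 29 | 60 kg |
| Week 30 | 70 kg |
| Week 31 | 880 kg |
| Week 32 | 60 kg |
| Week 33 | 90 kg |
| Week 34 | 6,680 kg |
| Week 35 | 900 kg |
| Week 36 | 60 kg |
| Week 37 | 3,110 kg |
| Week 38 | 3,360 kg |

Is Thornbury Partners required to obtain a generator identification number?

Week 28–Week 33: 1,830 kg + 60 kg + 70 kg + 880 kg + 60 kg + 90 kg = 2,990 kg (under)
Week 29–Week 34: 60 kg + 70 kg + 880 kg + 60 kg + 90 kg + 6,680 kg = 7,840 kg (under)
Week 30–Week 35: 70 kg + 880 kg + 60 kg + 90 kg + 6,680 kg + 900 kg = 8,680 kg (under)
Week 31–Week 36: 880 kg + 60 kg + 90 kg + 6,680 kg + 900 kg + 60 kg = 8,670 kg (under)
Week 32–Week 37: 60 kg + 90 kg + 6,680 kg + 900 kg + 60 kg + 3,110 kg = 10,900 kg (under)
Week 33–Week 38: 90 kg + 6,680 kg + 900 kg + 60 kg + 3,110 kg + 3,360 kg = 14,200 kg (over)
At least one window exceeds 13,300 kg.

Yes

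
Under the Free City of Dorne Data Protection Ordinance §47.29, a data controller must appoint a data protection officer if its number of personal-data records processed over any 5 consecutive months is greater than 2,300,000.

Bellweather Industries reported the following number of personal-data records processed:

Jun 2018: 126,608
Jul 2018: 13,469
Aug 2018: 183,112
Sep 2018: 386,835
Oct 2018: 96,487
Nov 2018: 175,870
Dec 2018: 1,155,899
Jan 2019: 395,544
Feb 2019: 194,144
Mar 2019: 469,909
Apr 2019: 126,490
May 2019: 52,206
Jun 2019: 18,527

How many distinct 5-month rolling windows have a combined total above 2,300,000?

Jun 2018–Oct 2018: 126,608 + 13,469 + 183,112 + 386,835 + 96,487 = 806,511 (under)
Jul 2018–Nov 2018: 13,469 + 183,112 + 386,835 + 96,487 + 175,870 = 855,773 (under)
Aug 2018–Dec 2018: 183,112 + 386,835 + 96,487 + 175,870 + 1,155,899 = 1,998,203 (under)
Sep 2018–Jan 2019: 386,835 + 96,487 + 175,870 + 1,155,899 + 395,544 = 2,210,635 (under)
Oct 2018–Feb 2019: 96,487 + 175,870 + 1,155,899 + 395,544 + 194,144 = 2,017,944 (under)
Nov 2018–Mar 2019: 175,870 + 1,155,899 + 395,544 + 194,144 + 469,909 = 2,391,366 (over)
Dec 2018–Apr 2019: 1,155,899 + 395,544 + 194,144 + 469,909 + 126,490 = 2,341,986 (over)
Jan 2019–May 2019: 395,544 + 194,144 + 469,909 + 126,490 + 52,206 = 1,238,293 (under)
Feb 2019–Jun 2019: 194,144 + 469,909 + 126,490 + 52,206 + 18,527 = 861,276 (under)
2 windows exceed the threshold.

2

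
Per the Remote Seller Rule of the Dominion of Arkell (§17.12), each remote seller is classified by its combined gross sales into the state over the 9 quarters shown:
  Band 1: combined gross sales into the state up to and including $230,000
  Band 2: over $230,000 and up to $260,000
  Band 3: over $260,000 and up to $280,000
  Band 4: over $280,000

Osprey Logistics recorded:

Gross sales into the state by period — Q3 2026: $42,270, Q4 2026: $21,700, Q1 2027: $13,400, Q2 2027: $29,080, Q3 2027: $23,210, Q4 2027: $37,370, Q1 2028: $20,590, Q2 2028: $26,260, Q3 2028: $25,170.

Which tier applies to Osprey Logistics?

Combined gross sales into the state: $42,270 + $21,700 + $13,400 + $29,080 + $23,210 + $37,370 + $20,590 + $26,260 + $25,170 = $239,050.
$230,000 < $239,050 ≤ $260,000, so Band 2 applies.

Band 2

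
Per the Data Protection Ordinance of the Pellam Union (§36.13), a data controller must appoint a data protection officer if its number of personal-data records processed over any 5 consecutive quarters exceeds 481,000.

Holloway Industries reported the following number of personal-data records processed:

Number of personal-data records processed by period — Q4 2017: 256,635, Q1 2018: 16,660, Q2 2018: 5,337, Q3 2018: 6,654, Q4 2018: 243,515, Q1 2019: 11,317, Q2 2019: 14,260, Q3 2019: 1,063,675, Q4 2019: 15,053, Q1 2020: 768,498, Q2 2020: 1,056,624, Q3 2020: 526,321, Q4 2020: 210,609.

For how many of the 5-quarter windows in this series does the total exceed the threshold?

Q4 2017–Q4 2018: 256,635 + 16,660 + 5,337 + 6,654 + 243,515 = 528,801 (over)
Q1 2018–Q1 2019: 16,660 + 5,337 + 6,654 + 243,515 + 11,317 = 283,483 (under)
Q2 2018–Q2 2019: 5,337 + 6,654 + 243,515 + 11,317 + 14,260 = 281,083 (under)
Q3 2018–Q3 2019: 6,654 + 243,515 + 11,317 + 14,260 + 1,063,675 = 1,339,421 (over)
Q4 2018–Q4 2019: 243,515 + 11,317 + 14,260 + 1,063,675 + 15,053 = 1,347,820 (over)
Q1 2019–Q1 2020: 11,317 + 14,260 + 1,063,675 + 15,053 + 768,498 = 1,872,803 (over)
Q2 2019–Q2 2020: 14,260 + 1,063,675 + 15,053 + 768,498 + 1,056,624 = 2,918,110 (over)
Q3 2019–Q3 2020: 1,063,675 + 15,053 + 768,498 + 1,056,624 + 526,321 = 3,430,171 (over)
Q4 2019–Q4 2020: 15,053 + 768,498 + 1,056,624 + 526,321 + 210,609 = 2,577,105 (over)
7 windows exceed the threshold.

7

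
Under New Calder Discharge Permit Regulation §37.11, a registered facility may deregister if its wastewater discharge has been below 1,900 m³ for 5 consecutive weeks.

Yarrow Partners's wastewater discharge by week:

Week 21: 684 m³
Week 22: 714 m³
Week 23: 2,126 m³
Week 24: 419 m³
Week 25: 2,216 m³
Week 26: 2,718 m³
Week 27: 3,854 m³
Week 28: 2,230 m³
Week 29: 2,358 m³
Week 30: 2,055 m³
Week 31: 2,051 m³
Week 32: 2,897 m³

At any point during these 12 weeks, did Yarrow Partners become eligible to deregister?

No

Weeks below 1,900 m³: Week 21, Week 22, Week 24.
Longest run of consecutive weeks below the threshold: 2.
2 < 5, so Yarrow Partners never became eligible.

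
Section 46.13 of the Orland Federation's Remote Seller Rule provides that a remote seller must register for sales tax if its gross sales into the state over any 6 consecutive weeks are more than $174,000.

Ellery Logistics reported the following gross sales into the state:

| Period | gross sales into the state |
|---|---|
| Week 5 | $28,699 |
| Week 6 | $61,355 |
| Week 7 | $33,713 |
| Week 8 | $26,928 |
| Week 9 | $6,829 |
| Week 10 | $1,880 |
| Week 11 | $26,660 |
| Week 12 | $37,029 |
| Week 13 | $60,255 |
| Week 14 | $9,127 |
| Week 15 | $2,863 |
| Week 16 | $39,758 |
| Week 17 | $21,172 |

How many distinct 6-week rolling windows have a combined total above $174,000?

1

Week 5–Week 10: $28,699 + $61,355 + $33,713 + $26,928 + $6,829 + $1,880 = $159,404 (under)
Week 6–Week 11: $61,355 + $33,713 + $26,928 + $6,829 + $1,880 + $26,660 = $157,365 (under)
Week 7–Week 12: $33,713 + $26,928 + $6,829 + $1,880 + $26,660 + $37,029 = $133,039 (under)
Week 8–Week 13: $26,928 + $6,829 + $1,880 + $26,660 + $37,029 + $60,255 = $159,581 (under)
Week 9–Week 14: $6,829 + $1,880 + $26,660 + $37,029 + $60,255 + $9,127 = $141,780 (under)
Week 10–Week 15: $1,880 + $26,660 + $37,029 + $60,255 + $9,127 + $2,863 = $137,814 (under)
Week 11–Week 16: $26,660 + $37,029 + $60,255 + $9,127 + $2,863 + $39,758 = $175,692 (over)
Week 12–Week 17: $37,029 + $60,255 + $9,127 + $2,863 + $39,758 + $21,172 = $170,204 (under)
1 window exceeds the threshold.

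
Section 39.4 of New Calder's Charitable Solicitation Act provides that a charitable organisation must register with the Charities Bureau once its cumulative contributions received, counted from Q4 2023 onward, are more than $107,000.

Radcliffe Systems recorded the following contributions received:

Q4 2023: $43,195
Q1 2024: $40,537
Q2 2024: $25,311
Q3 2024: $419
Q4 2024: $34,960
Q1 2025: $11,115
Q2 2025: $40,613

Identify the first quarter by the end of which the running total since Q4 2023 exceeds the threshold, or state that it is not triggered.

Through Q4 2023: $43,195
Through Q1 2024: $83,732
Through Q2 2024: $109,043 ← exceeds threshold

Q2 2024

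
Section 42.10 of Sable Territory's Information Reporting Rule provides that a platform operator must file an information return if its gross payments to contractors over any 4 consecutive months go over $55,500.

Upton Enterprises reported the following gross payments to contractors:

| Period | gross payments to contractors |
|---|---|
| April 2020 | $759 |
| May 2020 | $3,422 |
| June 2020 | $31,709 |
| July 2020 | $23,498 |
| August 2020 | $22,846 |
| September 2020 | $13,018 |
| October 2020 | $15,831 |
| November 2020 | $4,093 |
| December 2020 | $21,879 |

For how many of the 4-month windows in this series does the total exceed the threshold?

5

April 2020–July 2020: $759 + $3,422 + $31,709 + $23,498 = $59,388 (over)
May 2020–August 2020: $3,422 + $31,709 + $23,498 + $22,846 = $81,475 (over)
June 2020–September 2020: $31,709 + $23,498 + $22,846 + $13,018 = $91,071 (over)
July 2020–October 2020: $23,498 + $22,846 + $13,018 + $15,831 = $75,193 (over)
August 2020–November 2020: $22,846 + $13,018 + $15,831 + $4,093 = $55,788 (over)
September 2020–December 2020: $13,018 + $15,831 + $4,093 + $21,879 = $54,821 (under)
5 windows exceed the threshold.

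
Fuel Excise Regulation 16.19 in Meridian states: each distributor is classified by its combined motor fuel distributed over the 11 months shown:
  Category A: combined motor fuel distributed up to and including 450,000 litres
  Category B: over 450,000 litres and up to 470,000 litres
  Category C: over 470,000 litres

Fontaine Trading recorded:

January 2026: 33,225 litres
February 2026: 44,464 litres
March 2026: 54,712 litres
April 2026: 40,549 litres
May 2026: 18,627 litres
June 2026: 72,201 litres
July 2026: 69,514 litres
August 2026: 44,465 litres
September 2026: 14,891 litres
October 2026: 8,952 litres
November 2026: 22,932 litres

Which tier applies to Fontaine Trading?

Combined motor fuel distributed: 33,225 litres + 44,464 litres + 54,712 litres + 40,549 litres + 18,627 litres + 72,201 litres + 69,514 litres + 44,465 litres + 14,891 litres + 8,952 litres + 22,932 litres = 424,532 litres.
424,532 litres ≤ 450,000 litres, so Category A applies.

Category A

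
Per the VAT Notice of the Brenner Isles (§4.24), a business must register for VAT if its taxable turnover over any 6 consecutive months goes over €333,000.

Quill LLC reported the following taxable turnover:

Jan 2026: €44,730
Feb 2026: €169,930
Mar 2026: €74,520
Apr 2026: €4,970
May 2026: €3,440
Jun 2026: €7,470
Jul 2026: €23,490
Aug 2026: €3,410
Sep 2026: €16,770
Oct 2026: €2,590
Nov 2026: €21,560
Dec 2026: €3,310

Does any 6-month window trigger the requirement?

No

Jan 2026–Jun 2026: €44,730 + €169,930 + €74,520 + €4,970 + €3,440 + €7,470 = €305,060 (under)
Feb 2026–Jul 2026: €169,930 + €74,520 + €4,970 + €3,440 + €7,470 + €23,490 = €283,820 (under)
Mar 2026–Aug 2026: €74,520 + €4,970 + €3,440 + €7,470 + €23,490 + €3,410 = €117,300 (under)
Apr 2026–Sep 2026: €4,970 + €3,440 + €7,470 + €23,490 + €3,410 + €16,770 = €59,550 (under)
May 2026–Oct 2026: €3,440 + €7,470 + €23,490 + €3,410 + €16,770 + €2,590 = €57,170 (under)
Jun 2026–Nov 2026: €7,470 + €23,490 + €3,410 + €16,770 + €2,590 + €21,560 = €75,290 (under)
Jul 2026–Dec 2026: €23,490 + €3,410 + €16,770 + €2,590 + €21,560 + €3,310 = €71,130 (under)
No window exceeds €333,000.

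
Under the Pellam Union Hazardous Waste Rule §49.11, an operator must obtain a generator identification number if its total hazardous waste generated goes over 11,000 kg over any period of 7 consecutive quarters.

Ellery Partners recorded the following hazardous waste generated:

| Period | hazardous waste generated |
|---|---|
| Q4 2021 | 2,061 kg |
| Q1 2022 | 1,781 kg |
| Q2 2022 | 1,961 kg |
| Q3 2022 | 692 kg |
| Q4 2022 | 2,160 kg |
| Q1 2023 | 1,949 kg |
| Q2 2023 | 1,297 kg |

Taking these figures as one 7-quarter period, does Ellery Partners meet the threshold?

Yes

Total hazardous waste generated: 2,061 kg + 1,781 kg + 1,961 kg + 692 kg + 2,160 kg + 1,949 kg + 1,297 kg = 11,901 kg.
11,901 kg > 11,000 kg, so the threshold is exceeded.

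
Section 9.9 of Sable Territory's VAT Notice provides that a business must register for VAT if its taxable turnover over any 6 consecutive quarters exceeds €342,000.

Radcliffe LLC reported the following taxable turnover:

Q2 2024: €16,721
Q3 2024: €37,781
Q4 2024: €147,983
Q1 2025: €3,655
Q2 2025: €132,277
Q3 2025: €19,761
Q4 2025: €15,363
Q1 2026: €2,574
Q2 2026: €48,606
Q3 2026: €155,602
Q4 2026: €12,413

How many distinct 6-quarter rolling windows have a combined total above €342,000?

3

Q2 2024–Q3 2025: €16,721 + €37,781 + €147,983 + €3,655 + €132,277 + €19,761 = €358,178 (over)
Q3 2024–Q4 2025: €37,781 + €147,983 + €3,655 + €132,277 + €19,761 + €15,363 = €356,820 (over)
Q4 2024–Q1 2026: €147,983 + €3,655 + €132,277 + €19,761 + €15,363 + €2,574 = €321,613 (under)
Q1 2025–Q2 2026: €3,655 + €132,277 + €19,761 + €15,363 + €2,574 + €48,606 = €222,236 (under)
Q2 2025–Q3 2026: €132,277 + €19,761 + €15,363 + €2,574 + €48,606 + €155,602 = €374,183 (over)
Q3 2025–Q4 2026: €19,761 + €15,363 + €2,574 + €48,606 + €155,602 + €12,413 = €254,319 (under)
3 windows exceed the threshold.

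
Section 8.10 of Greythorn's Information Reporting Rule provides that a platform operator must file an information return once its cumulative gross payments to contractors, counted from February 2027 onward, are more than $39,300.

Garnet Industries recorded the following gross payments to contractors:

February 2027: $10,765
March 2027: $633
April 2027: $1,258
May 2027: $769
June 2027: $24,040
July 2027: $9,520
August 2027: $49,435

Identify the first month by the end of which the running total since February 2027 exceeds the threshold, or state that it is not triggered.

July 2027

Through February 2027: $10,765
Through March 2027: $11,398
Through April 2027: $12,656
Through May 2027: $13,425
Through June 2027: $37,465
Through July 2027: $46,985 ← exceeds threshold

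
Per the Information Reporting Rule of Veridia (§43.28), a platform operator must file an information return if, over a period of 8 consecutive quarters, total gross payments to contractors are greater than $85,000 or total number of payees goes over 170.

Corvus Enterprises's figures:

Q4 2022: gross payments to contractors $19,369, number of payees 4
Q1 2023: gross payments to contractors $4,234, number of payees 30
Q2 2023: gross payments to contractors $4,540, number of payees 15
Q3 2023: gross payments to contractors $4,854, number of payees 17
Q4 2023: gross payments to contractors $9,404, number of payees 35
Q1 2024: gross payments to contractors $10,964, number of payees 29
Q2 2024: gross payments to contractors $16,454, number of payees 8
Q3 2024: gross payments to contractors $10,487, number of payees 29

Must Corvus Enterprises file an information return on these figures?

Total gross payments to contractors: $19,369 + $4,234 + $4,540 + $4,854 + $9,404 + $10,964 + $16,454 + $10,487 = $80,306 (≤ $85,000).
Total number of payees: 4 + 30 + 15 + 17 + 35 + 29 + 8 + 29 = 167 (≤ 170).
The test is 'or': neither threshold is exceeded.

No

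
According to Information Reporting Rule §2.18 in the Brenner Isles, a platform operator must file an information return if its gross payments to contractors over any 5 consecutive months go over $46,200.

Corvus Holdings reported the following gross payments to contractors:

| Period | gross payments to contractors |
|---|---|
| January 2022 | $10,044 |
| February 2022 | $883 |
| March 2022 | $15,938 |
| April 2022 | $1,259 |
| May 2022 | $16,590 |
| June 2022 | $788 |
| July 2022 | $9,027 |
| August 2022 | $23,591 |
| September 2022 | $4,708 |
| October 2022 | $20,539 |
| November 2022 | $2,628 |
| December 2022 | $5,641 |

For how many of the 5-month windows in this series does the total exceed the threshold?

5

January 2022–May 2022: $10,044 + $883 + $15,938 + $1,259 + $16,590 = $44,714 (under)
February 2022–June 2022: $883 + $15,938 + $1,259 + $16,590 + $788 = $35,458 (under)
March 2022–July 2022: $15,938 + $1,259 + $16,590 + $788 + $9,027 = $43,602 (under)
April 2022–August 2022: $1,259 + $16,590 + $788 + $9,027 + $23,591 = $51,255 (over)
May 2022–September 2022: $16,590 + $788 + $9,027 + $23,591 + $4,708 = $54,704 (over)
June 2022–October 2022: $788 + $9,027 + $23,591 + $4,708 + $20,539 = $58,653 (over)
July 2022–November 2022: $9,027 + $23,591 + $4,708 + $20,539 + $2,628 = $60,493 (over)
August 2022–December 2022: $23,591 + $4,708 + $20,539 + $2,628 + $5,641 = $57,107 (over)
5 windows exceed the threshold.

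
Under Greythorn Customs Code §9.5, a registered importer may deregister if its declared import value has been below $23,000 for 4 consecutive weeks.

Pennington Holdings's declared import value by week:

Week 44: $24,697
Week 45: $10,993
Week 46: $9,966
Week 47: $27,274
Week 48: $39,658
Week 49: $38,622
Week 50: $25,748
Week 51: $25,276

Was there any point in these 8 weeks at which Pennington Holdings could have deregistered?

No

Weeks below $23,000: Week 45, Week 46.
Longest run of consecutive weeks below the threshold: 2.
2 < 4, so Pennington Holdings never became eligible.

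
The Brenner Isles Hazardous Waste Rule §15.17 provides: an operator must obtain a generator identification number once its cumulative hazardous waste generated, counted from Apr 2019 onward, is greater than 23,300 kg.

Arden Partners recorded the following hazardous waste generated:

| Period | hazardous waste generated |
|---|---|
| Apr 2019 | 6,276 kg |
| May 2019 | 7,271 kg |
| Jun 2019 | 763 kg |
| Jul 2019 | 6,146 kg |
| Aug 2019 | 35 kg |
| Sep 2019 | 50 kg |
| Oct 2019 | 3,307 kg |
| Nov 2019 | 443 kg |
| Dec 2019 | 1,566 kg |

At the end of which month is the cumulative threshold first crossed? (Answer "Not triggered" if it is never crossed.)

Through Apr 2019: 6,276 kg
Through May 2019: 13,547 kg
Through Jun 2019: 14,310 kg
Through Jul 2019: 20,456 kg
Through Aug 2019: 20,491 kg
Through Sep 2019: 20,541 kg
Through Oct 2019: 23,848 kg ← exceeds threshold

Oct 2019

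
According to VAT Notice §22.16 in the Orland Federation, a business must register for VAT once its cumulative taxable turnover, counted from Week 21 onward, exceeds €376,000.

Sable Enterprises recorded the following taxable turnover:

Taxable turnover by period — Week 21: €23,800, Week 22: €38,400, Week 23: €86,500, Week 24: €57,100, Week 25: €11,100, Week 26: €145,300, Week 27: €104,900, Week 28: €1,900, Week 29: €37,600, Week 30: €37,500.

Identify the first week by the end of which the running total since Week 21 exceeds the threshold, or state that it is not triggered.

Through Week 21: €23,800
Through Week 22: €62,200
Through Week 23: €148,700
Through Week 24: €205,800
Through Week 25: €216,900
Through Week 26: €362,200
Through Week 27: €467,100 ← exceeds threshold

Week 27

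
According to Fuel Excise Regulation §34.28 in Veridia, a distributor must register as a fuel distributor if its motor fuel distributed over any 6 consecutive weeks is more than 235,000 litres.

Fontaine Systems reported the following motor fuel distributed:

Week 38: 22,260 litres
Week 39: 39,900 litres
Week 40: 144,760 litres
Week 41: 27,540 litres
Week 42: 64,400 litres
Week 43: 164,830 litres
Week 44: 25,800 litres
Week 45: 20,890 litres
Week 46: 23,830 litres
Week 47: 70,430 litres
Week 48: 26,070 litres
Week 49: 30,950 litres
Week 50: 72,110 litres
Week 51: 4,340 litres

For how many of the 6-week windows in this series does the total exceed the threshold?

Week 38–Week 43: 22,260 litres + 39,900 litres + 144,760 litres + 27,540 litres + 64,400 litres + 164,830 litres = 463,690 litres (over)
Week 39–Week 44: 39,900 litres + 144,760 litres + 27,540 litres + 64,400 litres + 164,830 litres + 25,800 litres = 467,230 litres (over)
Week 40–Week 45: 144,760 litres + 27,540 litres + 64,400 litres + 164,830 litres + 25,800 litres + 20,890 litres = 448,220 litres (over)
Week 41–Week 46: 27,540 litres + 64,400 litres + 164,830 litres + 25,800 litres + 20,890 litres + 23,830 litres = 327,290 litres (over)
Week 42–Week 47: 64,400 litres + 164,830 litres + 25,800 litres + 20,890 litres + 23,830 litres + 70,430 litres = 370,180 litres (over)
Week 43–Week 48: 164,830 litres + 25,800 litres + 20,890 litres + 23,830 litres + 70,430 litres + 26,070 litres = 331,850 litres (over)
Week 44–Week 49: 25,800 litres + 20,890 litres + 23,830 litres + 70,430 litres + 26,070 litres + 30,950 litres = 197,970 litres (under)
Week 45–Week 50: 20,890 litres + 23,830 litres + 70,430 litres + 26,070 litres + 30,950 litres + 72,110 litres = 244,280 litres (over)
Week 46–Week 51: 23,830 litres + 70,430 litres + 26,070 litres + 30,950 litres + 72,110 litres + 4,340 litres = 227,730 litres (under)
7 windows exceed the threshold.

7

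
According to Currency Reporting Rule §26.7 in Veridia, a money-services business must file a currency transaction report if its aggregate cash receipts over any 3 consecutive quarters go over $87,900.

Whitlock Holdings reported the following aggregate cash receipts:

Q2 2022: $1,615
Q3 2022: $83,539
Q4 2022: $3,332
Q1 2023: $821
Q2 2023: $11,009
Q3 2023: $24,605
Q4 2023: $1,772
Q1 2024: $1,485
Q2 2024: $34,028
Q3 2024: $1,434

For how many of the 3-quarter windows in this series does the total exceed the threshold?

1

Q2 2022–Q4 2022: $1,615 + $83,539 + $3,332 = $88,486 (over)
Q3 2022–Q1 2023: $83,539 + $3,332 + $821 = $87,692 (under)
Q4 2022–Q2 2023: $3,332 + $821 + $11,009 = $15,162 (under)
Q1 2023–Q3 2023: $821 + $11,009 + $24,605 = $36,435 (under)
Q2 2023–Q4 2023: $11,009 + $24,605 + $1,772 = $37,386 (under)
Q3 2023–Q1 2024: $24,605 + $1,772 + $1,485 = $27,862 (under)
Q4 2023–Q2 2024: $1,772 + $1,485 + $34,028 = $37,285 (under)
Q1 2024–Q3 2024: $1,485 + $34,028 + $1,434 = $36,947 (under)
1 window exceeds the threshold.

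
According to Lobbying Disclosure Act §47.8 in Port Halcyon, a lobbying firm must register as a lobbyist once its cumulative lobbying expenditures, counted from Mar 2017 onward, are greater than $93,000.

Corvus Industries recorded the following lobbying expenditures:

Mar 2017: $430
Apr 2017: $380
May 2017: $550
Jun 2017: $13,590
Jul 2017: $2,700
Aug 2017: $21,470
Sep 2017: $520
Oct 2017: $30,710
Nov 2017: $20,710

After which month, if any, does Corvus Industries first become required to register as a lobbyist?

Through Mar 2017: $430
Through Apr 2017: $810
Through May 2017: $1,360
Through Jun 2017: $14,950
Through Jul 2017: $17,650
Through Aug 2017: $39,120
Through Sep 2017: $39,640
Through Oct 2017: $70,350
Through Nov 2017: $91,060
Final cumulative total $91,060 ≤ $93,000; the threshold is never exceeded.

Not triggered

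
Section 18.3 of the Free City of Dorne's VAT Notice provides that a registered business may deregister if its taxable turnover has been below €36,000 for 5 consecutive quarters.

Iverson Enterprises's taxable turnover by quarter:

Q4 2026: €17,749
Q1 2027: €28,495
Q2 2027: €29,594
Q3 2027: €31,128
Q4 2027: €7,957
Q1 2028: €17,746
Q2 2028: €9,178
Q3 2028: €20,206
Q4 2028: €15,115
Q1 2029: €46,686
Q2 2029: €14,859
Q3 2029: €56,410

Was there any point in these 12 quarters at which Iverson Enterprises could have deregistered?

Yes

Quarters below €36,000: Q4 2026, Q1 2027, Q2 2027, Q3 2027, Q4 2027, Q1 2028, Q2 2028, Q3 2028, Q4 2028, Q2 2029.
Longest run of consecutive quarters below the threshold: 9.
9 ≥ 5, so Iverson Enterprises became eligible.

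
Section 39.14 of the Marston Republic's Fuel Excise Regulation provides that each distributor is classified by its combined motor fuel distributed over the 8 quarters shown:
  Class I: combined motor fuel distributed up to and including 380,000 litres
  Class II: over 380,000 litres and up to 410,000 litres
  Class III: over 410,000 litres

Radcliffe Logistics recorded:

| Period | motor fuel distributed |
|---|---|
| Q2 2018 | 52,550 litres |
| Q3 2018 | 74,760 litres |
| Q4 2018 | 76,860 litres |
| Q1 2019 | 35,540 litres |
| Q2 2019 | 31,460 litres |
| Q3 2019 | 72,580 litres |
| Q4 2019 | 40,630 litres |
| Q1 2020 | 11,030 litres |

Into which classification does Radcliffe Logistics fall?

Class II

Combined motor fuel distributed: 52,550 litres + 74,760 litres + 76,860 litres + 35,540 litres + 31,460 litres + 72,580 litres + 40,630 litres + 11,030 litres = 395,410 litres.
380,000 litres < 395,410 litres ≤ 410,000 litres, so Class II applies.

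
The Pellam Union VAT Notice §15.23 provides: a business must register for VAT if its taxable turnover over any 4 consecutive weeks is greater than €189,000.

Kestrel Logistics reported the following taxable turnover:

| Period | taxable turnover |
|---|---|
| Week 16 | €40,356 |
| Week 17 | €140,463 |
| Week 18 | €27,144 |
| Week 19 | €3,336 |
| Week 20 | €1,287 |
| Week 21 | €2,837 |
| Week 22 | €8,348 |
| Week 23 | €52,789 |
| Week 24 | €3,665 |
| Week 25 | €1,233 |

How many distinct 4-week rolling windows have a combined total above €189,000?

1

Week 16–Week 19: €40,356 + €140,463 + €27,144 + €3,336 = €211,299 (over)
Week 17–Week 20: €140,463 + €27,144 + €3,336 + €1,287 = €172,230 (under)
Week 18–Week 21: €27,144 + €3,336 + €1,287 + €2,837 = €34,604 (under)
Week 19–Week 22: €3,336 + €1,287 + €2,837 + €8,348 = €15,808 (under)
Week 20–Week 23: €1,287 + €2,837 + €8,348 + €52,789 = €65,261 (under)
Week 21–Week 24: €2,837 + €8,348 + €52,789 + €3,665 = €67,639 (under)
Week 22–Week 25: €8,348 + €52,789 + €3,665 + €1,233 = €66,035 (under)
1 window exceeds the threshold.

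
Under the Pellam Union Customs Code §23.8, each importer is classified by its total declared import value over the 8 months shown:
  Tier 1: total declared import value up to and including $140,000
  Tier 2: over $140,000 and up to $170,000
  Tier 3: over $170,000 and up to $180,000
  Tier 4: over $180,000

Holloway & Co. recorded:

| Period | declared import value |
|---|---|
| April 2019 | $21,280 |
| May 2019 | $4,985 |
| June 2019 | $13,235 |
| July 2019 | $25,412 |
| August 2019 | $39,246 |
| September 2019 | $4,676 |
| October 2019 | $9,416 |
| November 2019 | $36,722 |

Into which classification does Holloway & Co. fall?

Tier 2

Total declared import value: $21,280 + $4,985 + $13,235 + $25,412 + $39,246 + $4,676 + $9,416 + $36,722 = $154,972.
$140,000 < $154,972 ≤ $170,000, so Tier 2 applies.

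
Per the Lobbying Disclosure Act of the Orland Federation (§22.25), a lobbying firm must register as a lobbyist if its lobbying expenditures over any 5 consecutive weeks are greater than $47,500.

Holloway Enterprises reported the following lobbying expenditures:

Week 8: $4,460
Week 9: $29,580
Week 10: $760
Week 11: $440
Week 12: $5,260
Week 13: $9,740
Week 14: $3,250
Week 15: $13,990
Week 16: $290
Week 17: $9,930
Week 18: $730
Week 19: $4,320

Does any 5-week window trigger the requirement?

No

Week 8–Week 12: $4,460 + $29,580 + $760 + $440 + $5,260 = $40,500 (under)
Week 9–Week 13: $29,580 + $760 + $440 + $5,260 + $9,740 = $45,780 (under)
Week 10–Week 14: $760 + $440 + $5,260 + $9,740 + $3,250 = $19,450 (under)
Week 11–Week 15: $440 + $5,260 + $9,740 + $3,250 + $13,990 = $32,680 (under)
Week 12–Week 16: $5,260 + $9,740 + $3,250 + $13,990 + $290 = $32,530 (under)
Week 13–Week 17: $9,740 + $3,250 + $13,990 + $290 + $9,930 = $37,200 (under)
Week 14–Week 18: $3,250 + $13,990 + $290 + $9,930 + $730 = $28,190 (under)
Week 15–Week 19: $13,990 + $290 + $9,930 + $730 + $4,320 = $29,260 (under)
No window exceeds $47,500.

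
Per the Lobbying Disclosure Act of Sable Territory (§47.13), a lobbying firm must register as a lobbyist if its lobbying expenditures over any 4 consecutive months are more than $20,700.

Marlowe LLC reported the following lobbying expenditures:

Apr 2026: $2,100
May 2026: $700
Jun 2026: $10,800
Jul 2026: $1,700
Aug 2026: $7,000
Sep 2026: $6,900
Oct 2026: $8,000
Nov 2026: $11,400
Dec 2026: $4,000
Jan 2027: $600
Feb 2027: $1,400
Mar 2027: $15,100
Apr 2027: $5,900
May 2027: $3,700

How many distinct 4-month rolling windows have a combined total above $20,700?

8

Apr 2026–Jul 2026: $2,100 + $700 + $10,800 + $1,700 = $15,300 (under)
May 2026–Aug 2026: $700 + $10,800 + $1,700 + $7,000 = $20,200 (under)
Jun 2026–Sep 2026: $10,800 + $1,700 + $7,000 + $6,900 = $26,400 (over)
Jul 2026–Oct 2026: $1,700 + $7,000 + $6,900 + $8,000 = $23,600 (over)
Aug 2026–Nov 2026: $7,000 + $6,900 + $8,000 + $11,400 = $33,300 (over)
Sep 2026–Dec 2026: $6,900 + $8,000 + $11,400 + $4,000 = $30,300 (over)
Oct 2026–Jan 2027: $8,000 + $11,400 + $4,000 + $600 = $24,000 (over)
Nov 2026–Feb 2027: $11,400 + $4,000 + $600 + $1,400 = $17,400 (under)
Dec 2026–Mar 2027: $4,000 + $600 + $1,400 + $15,100 = $21,100 (over)
Jan 2027–Apr 2027: $600 + $1,400 + $15,100 + $5,900 = $23,000 (over)
Feb 2027–May 2027: $1,400 + $15,100 + $5,900 + $3,700 = $26,100 (over)
8 windows exceed the threshold.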